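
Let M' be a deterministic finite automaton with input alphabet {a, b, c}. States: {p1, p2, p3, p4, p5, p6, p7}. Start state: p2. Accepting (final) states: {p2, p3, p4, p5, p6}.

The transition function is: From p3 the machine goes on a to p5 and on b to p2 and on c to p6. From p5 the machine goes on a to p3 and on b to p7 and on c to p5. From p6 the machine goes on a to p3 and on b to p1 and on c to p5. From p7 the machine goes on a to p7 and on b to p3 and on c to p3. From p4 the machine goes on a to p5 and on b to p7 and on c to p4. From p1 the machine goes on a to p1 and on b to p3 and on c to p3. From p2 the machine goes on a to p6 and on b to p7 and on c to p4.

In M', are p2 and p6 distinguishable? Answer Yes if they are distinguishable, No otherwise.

Yes

All states are reachable from the start state.
Start with accepting vs non-accepting: {p2,p3,p4,p5,p6} | {p1,p7}.
Split {p2,p3,p4,p5,p6} by δ(·,b) → {p2,p4,p5,p6} and {p3}.
Refine {p2,p4,p5,p6} on symbol a: members go to different blocks, giving {p2,p4} and {p5,p6}.
No further refinement is possible. Final partition (4 blocks): {p2,p4} | {p1,p7} | {p3} | {p5,p6}.
p2 and p6 end up in different blocks, so they are distinguishable. For instance, the string 'ab' is accepted from only p6.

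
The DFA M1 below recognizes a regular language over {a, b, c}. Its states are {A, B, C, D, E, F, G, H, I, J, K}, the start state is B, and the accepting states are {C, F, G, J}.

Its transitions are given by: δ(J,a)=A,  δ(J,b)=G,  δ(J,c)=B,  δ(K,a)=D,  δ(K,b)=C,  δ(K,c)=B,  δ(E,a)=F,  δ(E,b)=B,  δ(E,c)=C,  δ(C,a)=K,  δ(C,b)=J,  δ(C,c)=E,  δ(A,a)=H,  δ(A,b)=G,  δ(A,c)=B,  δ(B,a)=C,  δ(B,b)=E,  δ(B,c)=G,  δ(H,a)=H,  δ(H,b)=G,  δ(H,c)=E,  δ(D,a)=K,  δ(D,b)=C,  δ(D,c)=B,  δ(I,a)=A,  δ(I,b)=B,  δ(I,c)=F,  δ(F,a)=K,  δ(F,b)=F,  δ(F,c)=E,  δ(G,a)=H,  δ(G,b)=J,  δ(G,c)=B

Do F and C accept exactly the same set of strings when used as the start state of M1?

States {I} cannot be reached from the start state, so discard them.
Start with accepting vs non-accepting: {C,F,G,J} | {A,B,D,E,H,K}.
On input a, block {A,B,D,E,H,K} splits into {A,D,H,K} and {B,E}.
The partition is now stable with 3 blocks: {C,F,G,J} | {A,D,H,K} | {B,E}.
F and C lie in the same block of the stable partition, so they are equivalent — no string distinguishes them.

Yes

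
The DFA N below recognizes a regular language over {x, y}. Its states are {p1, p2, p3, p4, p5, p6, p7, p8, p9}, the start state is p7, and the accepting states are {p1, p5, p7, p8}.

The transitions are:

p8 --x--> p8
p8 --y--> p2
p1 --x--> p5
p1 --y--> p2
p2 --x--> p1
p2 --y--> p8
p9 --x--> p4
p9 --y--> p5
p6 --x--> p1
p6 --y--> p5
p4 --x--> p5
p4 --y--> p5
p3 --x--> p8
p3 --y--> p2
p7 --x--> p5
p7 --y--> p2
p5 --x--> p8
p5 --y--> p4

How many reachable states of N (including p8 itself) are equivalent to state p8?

Reachable states from the start: {p1,p2,p4,p5,p7,p8}. Unreachable: {p3,p6,p9} — drop them.
P0 = {p1,p5,p7,p8} | {p2,p4}.
The partition is now stable with 2 blocks: {p1,p5,p7,p8} | {p2,p4}.
The equivalence class containing p8 is {p1,p5,p7,p8}, of size 4.

4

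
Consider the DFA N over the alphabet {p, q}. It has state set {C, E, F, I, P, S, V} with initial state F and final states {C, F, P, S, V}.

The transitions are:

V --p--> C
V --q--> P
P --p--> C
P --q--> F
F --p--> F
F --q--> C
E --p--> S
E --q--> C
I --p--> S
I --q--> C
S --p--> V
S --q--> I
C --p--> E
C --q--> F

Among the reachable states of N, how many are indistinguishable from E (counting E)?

Every state is reachable, so we keep all 7.
Initial partition by acceptance: {C,F,P,S,V} | {E,I}.
On input p, block {C,F,P,S,V} splits into {F,P,S,V} and {C}.
Refine {F,P,S,V} on symbol p: members go to different blocks, giving {F,S} and {P,V}.
Refine {F,S} on symbol p: members go to different blocks, giving {S} and {F}.
Refine {P,V} on symbol q: members go to different blocks, giving {V} and {P}.
The partition is now stable with 6 blocks: {S} | {E,I} | {C} | {V} | {F} | {P}.
The equivalence class containing E is {E,I}, of size 2.

2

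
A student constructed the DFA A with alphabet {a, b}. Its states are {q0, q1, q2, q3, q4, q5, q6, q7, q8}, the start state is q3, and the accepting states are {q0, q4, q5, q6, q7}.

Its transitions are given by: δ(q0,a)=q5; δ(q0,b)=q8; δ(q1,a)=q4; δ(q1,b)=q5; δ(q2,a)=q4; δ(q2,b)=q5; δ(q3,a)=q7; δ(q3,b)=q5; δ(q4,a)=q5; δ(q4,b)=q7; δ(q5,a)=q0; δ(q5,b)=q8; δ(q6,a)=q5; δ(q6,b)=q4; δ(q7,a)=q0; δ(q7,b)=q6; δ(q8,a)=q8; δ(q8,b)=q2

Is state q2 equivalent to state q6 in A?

First remove the unreachable states {q1}; 8 states remain.
Start with accepting vs non-accepting: {q0,q4,q5,q6,q7} | {q2,q3,q8}.
Split {q0,q4,q5,q6,q7} by δ(·,b) → {q4,q6,q7} and {q0,q5}.
Split {q2,q3,q8} by δ(·,a) → {q2,q3} and {q8}.
The partition is now stable with 4 blocks: {q4,q6,q7} | {q2,q3} | {q0,q5} | {q8}.
q2 and q6 end up in different blocks, so they are distinguishable. For instance, the string 'ε' is accepted from only q6.

No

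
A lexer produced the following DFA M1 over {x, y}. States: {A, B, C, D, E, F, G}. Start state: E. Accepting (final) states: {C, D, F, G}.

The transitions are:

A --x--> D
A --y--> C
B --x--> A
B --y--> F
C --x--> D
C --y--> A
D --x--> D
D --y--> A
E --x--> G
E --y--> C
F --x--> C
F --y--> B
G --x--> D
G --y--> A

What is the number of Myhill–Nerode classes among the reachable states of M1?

States {B,F} cannot be reached from the start state, so discard them.
Initial partition by acceptance: {C,D,G} | {A,E}.
Stable partition: {C,D,G} | {A,E} — 2 equivalence classes.

2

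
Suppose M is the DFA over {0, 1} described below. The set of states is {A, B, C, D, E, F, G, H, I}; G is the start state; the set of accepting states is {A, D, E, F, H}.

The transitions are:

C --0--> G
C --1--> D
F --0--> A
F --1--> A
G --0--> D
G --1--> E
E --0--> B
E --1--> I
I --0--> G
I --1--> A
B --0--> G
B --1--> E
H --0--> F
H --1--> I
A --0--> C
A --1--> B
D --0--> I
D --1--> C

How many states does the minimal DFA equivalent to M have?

Reachable states from the start: {A,B,C,D,E,G,I}. Unreachable: {F,H} — drop them.
Start with accepting vs non-accepting: {A,D,E} | {B,C,G,I}.
Split {B,C,G,I} by δ(·,0) → {B,C,I} and {G}.
No further refinement is possible. Final partition (3 blocks): {A,D,E} | {B,C,I} | {G}.

3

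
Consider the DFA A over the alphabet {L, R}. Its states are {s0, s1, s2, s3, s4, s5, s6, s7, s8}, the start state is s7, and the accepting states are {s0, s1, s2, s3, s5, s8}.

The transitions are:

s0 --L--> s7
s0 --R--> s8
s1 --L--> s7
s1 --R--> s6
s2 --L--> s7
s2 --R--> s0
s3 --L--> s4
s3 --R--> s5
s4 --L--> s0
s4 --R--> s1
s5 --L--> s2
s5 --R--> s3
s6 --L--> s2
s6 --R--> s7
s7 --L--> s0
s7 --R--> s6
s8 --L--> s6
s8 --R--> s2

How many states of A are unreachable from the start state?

Starting at s7 and following transitions, the reachable set is {s0, s2, s6, s7, s8}. That leaves s1, s3, s4, s5 unreachable — 4 in total.

4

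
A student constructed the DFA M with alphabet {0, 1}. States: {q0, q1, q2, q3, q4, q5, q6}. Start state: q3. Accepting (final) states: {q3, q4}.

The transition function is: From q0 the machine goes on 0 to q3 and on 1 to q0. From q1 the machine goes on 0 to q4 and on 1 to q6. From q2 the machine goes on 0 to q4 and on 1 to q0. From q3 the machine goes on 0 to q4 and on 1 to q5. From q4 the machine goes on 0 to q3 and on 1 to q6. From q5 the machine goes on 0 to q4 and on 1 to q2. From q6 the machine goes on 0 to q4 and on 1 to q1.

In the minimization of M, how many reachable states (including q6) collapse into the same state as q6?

5

All states are reachable from the start state.
Start with accepting vs non-accepting: {q3,q4} | {q0,q1,q2,q5,q6}.
The partition is now stable with 2 blocks: {q3,q4} | {q0,q1,q2,q5,q6}.
State q6 belongs to the block {q0,q1,q2,q5,q6}, which has 5 states.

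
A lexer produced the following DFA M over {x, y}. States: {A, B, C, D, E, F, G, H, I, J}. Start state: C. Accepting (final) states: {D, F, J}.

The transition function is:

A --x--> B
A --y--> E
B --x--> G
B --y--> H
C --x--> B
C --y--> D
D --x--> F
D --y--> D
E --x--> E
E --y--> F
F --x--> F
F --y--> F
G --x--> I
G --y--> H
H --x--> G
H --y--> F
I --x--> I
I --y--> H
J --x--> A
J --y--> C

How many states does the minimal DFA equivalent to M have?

3

Reachable states from the start: {B,C,D,F,G,H,I}. Unreachable: {A,E,J} — drop them.
P0 = {D,F} | {B,C,G,H,I}.
On input y, block {B,C,G,H,I} splits into {B,G,I} and {C,H}.
Stable partition: {D,F} | {B,G,I} | {C,H} — 3 equivalence classes.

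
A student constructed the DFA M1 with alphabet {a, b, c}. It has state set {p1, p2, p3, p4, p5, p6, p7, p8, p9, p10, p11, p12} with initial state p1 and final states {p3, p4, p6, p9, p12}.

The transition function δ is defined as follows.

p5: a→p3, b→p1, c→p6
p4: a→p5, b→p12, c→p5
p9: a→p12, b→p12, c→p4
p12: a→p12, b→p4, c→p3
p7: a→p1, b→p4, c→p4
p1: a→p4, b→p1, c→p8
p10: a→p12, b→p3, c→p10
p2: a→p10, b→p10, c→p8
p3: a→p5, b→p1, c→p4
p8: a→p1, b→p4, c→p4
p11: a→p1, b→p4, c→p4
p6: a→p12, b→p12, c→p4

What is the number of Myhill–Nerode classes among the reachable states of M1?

7

States {p2,p7,p9,p10,p11} cannot be reached from the start state, so discard them.
Initial partition by acceptance: {p3,p4,p6,p12} | {p1,p5,p8}.
On input a, block {p3,p4,p6,p12} splits into {p3,p4} and {p6,p12}.
Split {p3,p4} by δ(·,b) → {p3} and {p4}.
Refine {p1,p5,p8} on symbol a: members go to different blocks, giving {p1} and {p5} and {p8}.
Refine {p6,p12} on symbol b: members go to different blocks, giving {p6} and {p12}.
No further refinement is possible. Final partition (7 blocks): {p3} | {p1} | {p6} | {p4} | {p5} | {p8} | {p12}.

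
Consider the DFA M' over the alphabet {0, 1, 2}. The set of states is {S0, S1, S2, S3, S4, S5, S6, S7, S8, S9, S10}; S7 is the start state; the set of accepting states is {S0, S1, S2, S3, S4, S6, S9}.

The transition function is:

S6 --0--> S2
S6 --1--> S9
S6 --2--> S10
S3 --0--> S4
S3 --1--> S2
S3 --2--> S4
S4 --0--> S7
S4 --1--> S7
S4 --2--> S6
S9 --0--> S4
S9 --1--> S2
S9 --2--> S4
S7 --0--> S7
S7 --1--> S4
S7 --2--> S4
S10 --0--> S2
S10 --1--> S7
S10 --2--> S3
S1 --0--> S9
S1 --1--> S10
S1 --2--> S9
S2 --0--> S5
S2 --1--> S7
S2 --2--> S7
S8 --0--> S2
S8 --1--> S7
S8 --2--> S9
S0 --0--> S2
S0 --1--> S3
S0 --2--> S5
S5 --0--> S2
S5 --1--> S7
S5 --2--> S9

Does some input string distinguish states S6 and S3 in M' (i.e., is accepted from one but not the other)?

First remove the unreachable states {S0,S1,S8}; 8 states remain.
Start with accepting vs non-accepting: {S2,S3,S4,S6,S9} | {S5,S7,S10}.
Refine {S2,S3,S4,S6,S9} on symbol 0: members go to different blocks, giving {S3,S6,S9} and {S2,S4}.
Split {S3,S6,S9} by δ(·,1) → {S3,S9} and {S6}.
On input 0, block {S5,S7,S10} splits into {S5,S10} and {S7}.
Refine {S2,S4} on symbol 0: members go to different blocks, giving {S2} and {S4}.
The partition is now stable with 6 blocks: {S3,S9} | {S5,S10} | {S2} | {S6} | {S7} | {S4}.
S6 and S3 end up in different blocks, so they are distinguishable. For instance, the string '2' is accepted from only S3.

Yes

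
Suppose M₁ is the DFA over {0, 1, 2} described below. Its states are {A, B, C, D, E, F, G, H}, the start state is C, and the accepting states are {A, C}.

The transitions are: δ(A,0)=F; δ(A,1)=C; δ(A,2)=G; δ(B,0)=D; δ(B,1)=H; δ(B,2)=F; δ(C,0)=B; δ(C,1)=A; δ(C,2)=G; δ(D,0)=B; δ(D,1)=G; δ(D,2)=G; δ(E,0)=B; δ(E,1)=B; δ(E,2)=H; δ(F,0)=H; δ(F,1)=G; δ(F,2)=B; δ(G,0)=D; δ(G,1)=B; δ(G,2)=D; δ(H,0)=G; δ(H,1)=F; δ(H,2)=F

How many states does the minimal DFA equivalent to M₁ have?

First remove the unreachable states {E}; 7 states remain.
P0 = {A,C} | {B,D,F,G,H}.
Stable partition: {A,C} | {B,D,F,G,H} — 2 equivalence classes.

2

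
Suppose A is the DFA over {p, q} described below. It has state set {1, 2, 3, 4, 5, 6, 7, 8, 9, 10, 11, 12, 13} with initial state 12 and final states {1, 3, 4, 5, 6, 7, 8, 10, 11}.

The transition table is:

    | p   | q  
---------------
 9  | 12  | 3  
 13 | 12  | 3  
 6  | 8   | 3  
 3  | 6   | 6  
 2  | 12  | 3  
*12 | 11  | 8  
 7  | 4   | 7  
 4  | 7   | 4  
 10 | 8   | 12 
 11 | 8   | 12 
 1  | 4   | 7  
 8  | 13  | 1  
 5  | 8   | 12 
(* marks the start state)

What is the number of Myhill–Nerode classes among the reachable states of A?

7

Reachable states from the start: {1,3,4,6,7,8,11,12,13}. Unreachable: {2,5,9,10} — drop them.
P0 = {1,3,4,6,7,8,11} | {12,13}.
Split {1,3,4,6,7,8,11} by δ(·,p) → {1,3,4,6,7,11} and {8}.
Split {1,3,4,6,7,11} by δ(·,p) → {1,3,4,7} and {6,11}.
Split {1,3,4,7} by δ(·,p) → {1,4,7} and {3}.
Refine {12,13} on symbol p: members go to different blocks, giving {12} and {13}.
On input q, block {6,11} splits into {6} and {11}.
Stable partition: {1,4,7} | {12} | {8} | {6} | {3} | {13} | {11} — 7 equivalence classes.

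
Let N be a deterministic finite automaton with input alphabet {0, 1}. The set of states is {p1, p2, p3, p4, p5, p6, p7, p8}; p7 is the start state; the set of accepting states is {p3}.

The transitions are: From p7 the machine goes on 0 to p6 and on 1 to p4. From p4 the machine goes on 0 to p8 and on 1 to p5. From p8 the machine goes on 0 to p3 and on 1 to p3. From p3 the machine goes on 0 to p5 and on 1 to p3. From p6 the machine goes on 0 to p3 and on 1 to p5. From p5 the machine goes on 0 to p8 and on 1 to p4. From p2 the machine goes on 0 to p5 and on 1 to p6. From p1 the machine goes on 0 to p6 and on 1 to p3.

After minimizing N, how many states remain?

5

First remove the unreachable states {p1,p2}; 6 states remain.
P0 = {p3} | {p4,p5,p6,p7,p8}.
On input 0, block {p4,p5,p6,p7,p8} splits into {p4,p5,p7} and {p6,p8}.
Split {p6,p8} by δ(·,1) → {p6} and {p8}.
Refine {p4,p5,p7} on symbol 0: members go to different blocks, giving {p4,p5} and {p7}.
Stable partition: {p3} | {p4,p5} | {p6} | {p8} | {p7} — 5 equivalence classes.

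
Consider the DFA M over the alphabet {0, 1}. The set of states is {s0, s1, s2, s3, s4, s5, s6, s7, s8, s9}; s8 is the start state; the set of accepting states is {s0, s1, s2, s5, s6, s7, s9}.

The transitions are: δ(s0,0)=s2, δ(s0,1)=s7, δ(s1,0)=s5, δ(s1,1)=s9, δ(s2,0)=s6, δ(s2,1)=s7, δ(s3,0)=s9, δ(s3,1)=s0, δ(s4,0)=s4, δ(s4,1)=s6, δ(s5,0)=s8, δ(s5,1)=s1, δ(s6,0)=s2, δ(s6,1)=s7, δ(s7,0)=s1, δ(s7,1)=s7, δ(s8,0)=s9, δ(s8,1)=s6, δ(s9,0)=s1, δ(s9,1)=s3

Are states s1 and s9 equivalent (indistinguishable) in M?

No

States {s4} cannot be reached from the start state, so discard them.
Start with accepting vs non-accepting: {s0,s1,s2,s5,s6,s7,s9} | {s3,s8}.
On input 0, block {s0,s1,s2,s5,s6,s7,s9} splits into {s0,s1,s2,s6,s7,s9} and {s5}.
Refine {s0,s1,s2,s6,s7,s9} on symbol 0: members go to different blocks, giving {s0,s2,s6,s7,s9} and {s1}.
Split {s0,s2,s6,s7,s9} by δ(·,0) → {s0,s2,s6} and {s7,s9}.
On input 1, block {s7,s9} splits into {s7} and {s9}.
The partition is now stable with 6 blocks: {s0,s2,s6} | {s3,s8} | {s5} | {s1} | {s7} | {s9}.
s1 and s9 end up in different blocks, so they are distinguishable. For instance, the string '1' is accepted from only s1.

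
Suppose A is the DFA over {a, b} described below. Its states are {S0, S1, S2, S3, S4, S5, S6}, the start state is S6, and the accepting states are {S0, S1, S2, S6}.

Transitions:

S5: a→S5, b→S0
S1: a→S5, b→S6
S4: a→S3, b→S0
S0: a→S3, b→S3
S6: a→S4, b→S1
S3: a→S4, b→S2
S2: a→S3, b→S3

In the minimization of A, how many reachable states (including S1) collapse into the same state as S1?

2

Every state is reachable, so we keep all 7.
Initial partition by acceptance: {S0,S1,S2,S6} | {S3,S4,S5}.
Split {S0,S1,S2,S6} by δ(·,b) → {S0,S2} and {S1,S6}.
Stable partition: {S0,S2} | {S3,S4,S5} | {S1,S6} — 3 equivalence classes.
The equivalence class containing S1 is {S1,S6}, of size 2.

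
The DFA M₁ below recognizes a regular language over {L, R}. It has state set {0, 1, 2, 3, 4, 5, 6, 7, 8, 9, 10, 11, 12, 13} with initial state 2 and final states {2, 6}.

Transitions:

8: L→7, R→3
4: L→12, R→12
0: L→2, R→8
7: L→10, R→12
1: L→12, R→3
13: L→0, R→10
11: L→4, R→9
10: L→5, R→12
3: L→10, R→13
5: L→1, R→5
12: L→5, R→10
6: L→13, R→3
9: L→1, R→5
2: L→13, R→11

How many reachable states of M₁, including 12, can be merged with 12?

2

States {6} cannot be reached from the start state, so discard them.
Initial partition by acceptance: {2} | {0,1,3,4,5,7,8,9,10,11,12,13}.
Refine {0,1,3,4,5,7,8,9,10,11,12,13} on symbol L: members go to different blocks, giving {1,3,4,5,7,8,9,10,11,12,13} and {0}.
Split {1,3,4,5,7,8,9,10,11,12,13} by δ(·,L) → {1,3,4,5,7,8,9,10,11,12} and {13}.
On input R, block {1,3,4,5,7,8,9,10,11,12} splits into {1,4,5,7,8,9,10,11,12} and {3}.
On input R, block {1,4,5,7,8,9,10,11,12} splits into {4,5,7,9,10,11,12} and {1,8}.
Split {4,5,7,9,10,11,12} by δ(·,L) → {4,7,10,11,12} and {5,9}.
On input L, block {4,7,10,11,12} splits into {4,7,11} and {10,12}.
Split {4,7,11} by δ(·,L) → {4,7} and {11}.
Split {1,8} by δ(·,L) → {1} and {8}.
No further refinement is possible. Final partition (10 blocks): {2} | {4,7} | {0} | {13} | {3} | {1} | {5,9} | {10,12} | {11} | {8}.
The equivalence class containing 12 is {10,12}, of size 2.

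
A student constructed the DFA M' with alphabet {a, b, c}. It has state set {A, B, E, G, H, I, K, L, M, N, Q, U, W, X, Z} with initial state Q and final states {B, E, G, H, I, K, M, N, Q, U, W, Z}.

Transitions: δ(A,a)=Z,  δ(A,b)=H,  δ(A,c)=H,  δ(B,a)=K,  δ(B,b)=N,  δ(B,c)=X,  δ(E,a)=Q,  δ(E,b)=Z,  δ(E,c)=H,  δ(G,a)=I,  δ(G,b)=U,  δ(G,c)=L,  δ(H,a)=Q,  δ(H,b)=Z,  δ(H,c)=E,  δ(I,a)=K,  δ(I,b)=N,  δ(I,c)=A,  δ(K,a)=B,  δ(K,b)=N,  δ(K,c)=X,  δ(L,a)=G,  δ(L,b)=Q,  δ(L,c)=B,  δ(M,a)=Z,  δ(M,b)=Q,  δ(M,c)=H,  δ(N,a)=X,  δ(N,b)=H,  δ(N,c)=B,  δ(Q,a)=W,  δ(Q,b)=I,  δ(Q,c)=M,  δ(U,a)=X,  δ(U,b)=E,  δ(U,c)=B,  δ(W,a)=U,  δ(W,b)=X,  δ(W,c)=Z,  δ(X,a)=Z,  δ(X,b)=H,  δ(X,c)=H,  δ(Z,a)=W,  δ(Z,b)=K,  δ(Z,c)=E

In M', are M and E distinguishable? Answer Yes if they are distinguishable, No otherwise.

Reachable states from the start: {A,B,E,H,I,K,M,N,Q,U,W,X,Z}. Unreachable: {G,L} — drop them.
Initial partition by acceptance: {B,E,H,I,K,M,N,Q,U,W,Z} | {A,X}.
Refine {B,E,H,I,K,M,N,Q,U,W,Z} on symbol a: members go to different blocks, giving {B,E,H,I,K,M,Q,W,Z} and {N,U}.
On input a, block {B,E,H,I,K,M,Q,W,Z} splits into {B,E,H,I,K,M,Q,Z} and {W}.
Split {B,E,H,I,K,M,Q,Z} by δ(·,a) → {B,E,H,I,K,M} and {Q,Z}.
On input a, block {B,E,H,I,K,M} splits into {B,I,K} and {E,H,M}.
No further refinement is possible. Final partition (6 blocks): {B,I,K} | {A,X} | {N,U} | {W} | {Q,Z} | {E,H,M}.
M and E lie in the same block of the stable partition, so they are equivalent — no string distinguishes them.

No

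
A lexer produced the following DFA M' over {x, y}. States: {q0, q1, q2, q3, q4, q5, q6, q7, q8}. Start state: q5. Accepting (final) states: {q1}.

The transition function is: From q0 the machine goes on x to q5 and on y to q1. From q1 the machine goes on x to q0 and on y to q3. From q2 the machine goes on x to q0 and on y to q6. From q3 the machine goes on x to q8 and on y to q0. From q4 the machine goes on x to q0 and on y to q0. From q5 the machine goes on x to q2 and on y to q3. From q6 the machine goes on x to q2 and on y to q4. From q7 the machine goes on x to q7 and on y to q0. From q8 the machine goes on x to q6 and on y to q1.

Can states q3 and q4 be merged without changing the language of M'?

States {q7} cannot be reached from the start state, so discard them.
Initial partition by acceptance: {q1} | {q0,q2,q3,q4,q5,q6,q8}.
Split {q0,q2,q3,q4,q5,q6,q8} by δ(·,y) → {q2,q3,q4,q5,q6} and {q0,q8}.
On input x, block {q2,q3,q4,q5,q6} splits into {q2,q3,q4} and {q5,q6}.
On input y, block {q2,q3,q4} splits into {q3,q4} and {q2}.
The partition is now stable with 5 blocks: {q1} | {q3,q4} | {q0,q8} | {q5,q6} | {q2}.
q3 and q4 lie in the same block of the stable partition, so they are equivalent — no string distinguishes them.

Yes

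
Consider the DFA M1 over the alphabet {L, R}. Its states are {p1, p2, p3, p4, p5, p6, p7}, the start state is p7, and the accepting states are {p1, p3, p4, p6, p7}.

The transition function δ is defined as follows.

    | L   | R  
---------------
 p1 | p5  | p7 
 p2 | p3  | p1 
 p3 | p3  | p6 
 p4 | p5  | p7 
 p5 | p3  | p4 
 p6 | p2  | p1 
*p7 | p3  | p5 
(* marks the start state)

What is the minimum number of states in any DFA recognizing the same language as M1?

5

Initial partition by acceptance: {p1,p3,p4,p6,p7} | {p2,p5}.
Refine {p1,p3,p4,p6,p7} on symbol L: members go to different blocks, giving {p1,p4,p6} and {p3,p7}.
On input R, block {p1,p4,p6} splits into {p1,p4} and {p6}.
Split {p3,p7} by δ(·,R) → {p3} and {p7}.
Stable partition: {p1,p4} | {p2,p5} | {p3} | {p6} | {p7} — 5 equivalence classes.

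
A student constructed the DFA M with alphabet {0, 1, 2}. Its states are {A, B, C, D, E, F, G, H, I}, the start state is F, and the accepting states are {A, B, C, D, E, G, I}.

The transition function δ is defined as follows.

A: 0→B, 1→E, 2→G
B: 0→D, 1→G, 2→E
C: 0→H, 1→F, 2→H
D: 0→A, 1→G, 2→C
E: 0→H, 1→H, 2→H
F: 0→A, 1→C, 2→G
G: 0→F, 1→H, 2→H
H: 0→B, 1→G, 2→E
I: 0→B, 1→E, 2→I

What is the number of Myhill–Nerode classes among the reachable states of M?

Reachable states from the start: {A,B,C,D,E,F,G,H}. Unreachable: {I} — drop them.
Initial partition by acceptance: {A,B,C,D,E,G} | {F,H}.
Split {A,B,C,D,E,G} by δ(·,0) → {A,B,D} and {C,E,G}.
No further refinement is possible. Final partition (3 blocks): {A,B,D} | {F,H} | {C,E,G}.

3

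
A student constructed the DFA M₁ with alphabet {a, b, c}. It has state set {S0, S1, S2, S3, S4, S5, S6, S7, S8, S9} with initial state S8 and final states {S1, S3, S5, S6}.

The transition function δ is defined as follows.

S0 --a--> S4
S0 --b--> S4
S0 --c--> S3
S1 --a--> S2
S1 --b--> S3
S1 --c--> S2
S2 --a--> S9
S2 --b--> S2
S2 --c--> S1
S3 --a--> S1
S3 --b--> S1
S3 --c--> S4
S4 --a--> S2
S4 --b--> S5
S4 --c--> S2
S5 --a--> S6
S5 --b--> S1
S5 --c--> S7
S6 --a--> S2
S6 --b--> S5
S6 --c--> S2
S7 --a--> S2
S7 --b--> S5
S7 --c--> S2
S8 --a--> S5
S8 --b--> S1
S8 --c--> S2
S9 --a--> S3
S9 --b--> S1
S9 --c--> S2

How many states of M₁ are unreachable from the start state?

1

Starting at S8 and following transitions, the reachable set is {S1, S2, S3, S4, S5, S6, S7, S8, S9}. That leaves S0 unreachable — 1 in total.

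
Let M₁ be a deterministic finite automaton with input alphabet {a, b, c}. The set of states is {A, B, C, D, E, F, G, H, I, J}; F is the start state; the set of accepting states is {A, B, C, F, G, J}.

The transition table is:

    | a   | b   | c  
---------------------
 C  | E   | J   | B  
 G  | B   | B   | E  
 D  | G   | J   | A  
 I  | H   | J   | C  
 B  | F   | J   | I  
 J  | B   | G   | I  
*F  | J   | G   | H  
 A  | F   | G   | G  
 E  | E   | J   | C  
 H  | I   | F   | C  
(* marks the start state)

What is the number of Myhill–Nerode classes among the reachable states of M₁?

3

First remove the unreachable states {A,D}; 8 states remain.
Initial partition by acceptance: {B,C,F,G,J} | {E,H,I}.
Split {B,C,F,G,J} by δ(·,a) → {B,F,G,J} and {C}.
The partition is now stable with 3 blocks: {B,F,G,J} | {E,H,I} | {C}.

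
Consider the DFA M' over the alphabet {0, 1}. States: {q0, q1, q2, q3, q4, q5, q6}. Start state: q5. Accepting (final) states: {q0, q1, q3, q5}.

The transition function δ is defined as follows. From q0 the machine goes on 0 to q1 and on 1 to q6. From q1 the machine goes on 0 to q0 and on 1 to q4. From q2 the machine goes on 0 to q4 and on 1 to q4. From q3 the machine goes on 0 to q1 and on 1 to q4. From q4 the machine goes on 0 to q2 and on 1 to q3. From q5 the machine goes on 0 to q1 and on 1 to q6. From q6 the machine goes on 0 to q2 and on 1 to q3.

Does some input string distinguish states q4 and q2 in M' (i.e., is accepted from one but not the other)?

Yes

Every state is reachable, so we keep all 7.
Start with accepting vs non-accepting: {q0,q1,q3,q5} | {q2,q4,q6}.
Split {q2,q4,q6} by δ(·,1) → {q4,q6} and {q2}.
No further refinement is possible. Final partition (3 blocks): {q0,q1,q3,q5} | {q4,q6} | {q2}.
q4 and q2 end up in different blocks, so they are distinguishable. For instance, the string '1' is accepted from only q4.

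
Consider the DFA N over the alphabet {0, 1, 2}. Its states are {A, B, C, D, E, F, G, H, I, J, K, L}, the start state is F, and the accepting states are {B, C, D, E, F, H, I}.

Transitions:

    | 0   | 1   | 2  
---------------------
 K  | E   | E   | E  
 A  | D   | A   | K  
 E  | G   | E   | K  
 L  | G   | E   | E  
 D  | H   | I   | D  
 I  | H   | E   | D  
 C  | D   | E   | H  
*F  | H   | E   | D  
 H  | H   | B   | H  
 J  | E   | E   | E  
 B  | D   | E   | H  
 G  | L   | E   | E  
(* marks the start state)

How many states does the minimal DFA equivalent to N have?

States {A,C,J} cannot be reached from the start state, so discard them.
P0 = {B,D,E,F,H,I} | {G,K,L}.
Split {B,D,E,F,H,I} by δ(·,0) → {B,D,F,H,I} and {E}.
On input 1, block {B,D,F,H,I} splits into {B,F,I} and {D,H}.
On input 0, block {G,K,L} splits into {G,L} and {K}.
The partition is now stable with 5 blocks: {B,F,I} | {G,L} | {E} | {D,H} | {K}.

5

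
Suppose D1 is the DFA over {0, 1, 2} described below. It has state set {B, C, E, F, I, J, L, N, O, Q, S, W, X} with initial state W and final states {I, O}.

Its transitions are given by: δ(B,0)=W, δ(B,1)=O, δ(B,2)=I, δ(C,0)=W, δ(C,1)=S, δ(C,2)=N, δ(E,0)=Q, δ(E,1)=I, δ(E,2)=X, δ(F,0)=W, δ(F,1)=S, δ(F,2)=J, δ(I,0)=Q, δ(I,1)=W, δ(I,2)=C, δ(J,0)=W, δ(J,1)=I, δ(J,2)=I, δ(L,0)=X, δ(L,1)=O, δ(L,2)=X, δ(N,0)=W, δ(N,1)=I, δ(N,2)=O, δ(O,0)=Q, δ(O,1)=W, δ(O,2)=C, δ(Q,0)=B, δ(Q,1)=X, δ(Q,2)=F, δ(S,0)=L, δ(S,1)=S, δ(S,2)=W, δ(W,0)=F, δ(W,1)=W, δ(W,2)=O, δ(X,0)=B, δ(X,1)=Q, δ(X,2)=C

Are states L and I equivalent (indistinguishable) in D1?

States {E} cannot be reached from the start state, so discard them.
Initial partition by acceptance: {I,O} | {B,C,F,J,L,N,Q,S,W,X}.
Split {B,C,F,J,L,N,Q,S,W,X} by δ(·,1) → {C,F,Q,S,W,X} and {B,J,L,N}.
Refine {C,F,Q,S,W,X} on symbol 0: members go to different blocks, giving {Q,S,X} and {C,F,W}.
Refine {B,J,L,N} on symbol 0: members go to different blocks, giving {B,J,N} and {L}.
Split {Q,S,X} by δ(·,0) → {Q,X} and {S}.
On input 1, block {C,F,W} splits into {C,F} and {W}.
No further refinement is possible. Final partition (7 blocks): {I,O} | {Q,X} | {B,J,N} | {C,F} | {L} | {S} | {W}.
L and I end up in different blocks, so they are distinguishable. For instance, the string 'ε' is accepted from only I.

No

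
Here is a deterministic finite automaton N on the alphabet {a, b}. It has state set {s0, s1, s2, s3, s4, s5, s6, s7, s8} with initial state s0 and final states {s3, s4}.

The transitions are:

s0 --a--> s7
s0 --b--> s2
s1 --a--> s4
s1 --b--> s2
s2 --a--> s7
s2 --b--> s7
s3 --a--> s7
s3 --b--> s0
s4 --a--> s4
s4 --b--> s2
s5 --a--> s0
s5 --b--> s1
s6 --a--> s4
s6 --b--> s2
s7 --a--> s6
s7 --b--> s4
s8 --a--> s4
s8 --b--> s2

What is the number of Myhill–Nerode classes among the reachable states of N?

5

First remove the unreachable states {s1,s3,s5,s8}; 5 states remain.
Start with accepting vs non-accepting: {s4} | {s0,s2,s6,s7}.
Split {s0,s2,s6,s7} by δ(·,a) → {s0,s2,s7} and {s6}.
Split {s0,s2,s7} by δ(·,a) → {s0,s2} and {s7}.
Refine {s0,s2} on symbol b: members go to different blocks, giving {s0} and {s2}.
No further refinement is possible. Final partition (5 blocks): {s4} | {s0} | {s6} | {s7} | {s2}.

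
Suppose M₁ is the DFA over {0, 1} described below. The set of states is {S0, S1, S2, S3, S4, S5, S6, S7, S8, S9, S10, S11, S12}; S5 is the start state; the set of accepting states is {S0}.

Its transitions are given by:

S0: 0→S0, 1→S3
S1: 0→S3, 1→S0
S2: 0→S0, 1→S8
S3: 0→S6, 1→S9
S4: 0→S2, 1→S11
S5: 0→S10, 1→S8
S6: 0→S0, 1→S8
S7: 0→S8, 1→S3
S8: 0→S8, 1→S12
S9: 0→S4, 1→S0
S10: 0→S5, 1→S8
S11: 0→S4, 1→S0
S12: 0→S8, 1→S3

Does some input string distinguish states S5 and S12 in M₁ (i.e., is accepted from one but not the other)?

Yes

Reachable states from the start: {S0,S2,S3,S4,S5,S6,S8,S9,S10,S11,S12}. Unreachable: {S1,S7} — drop them.
Start with accepting vs non-accepting: {S0} | {S2,S3,S4,S5,S6,S8,S9,S10,S11,S12}.
Split {S2,S3,S4,S5,S6,S8,S9,S10,S11,S12} by δ(·,0) → {S3,S4,S5,S8,S9,S10,S11,S12} and {S2,S6}.
On input 0, block {S3,S4,S5,S8,S9,S10,S11,S12} splits into {S5,S8,S9,S10,S11,S12} and {S3,S4}.
Split {S5,S8,S9,S10,S11,S12} by δ(·,0) → {S5,S8,S10,S12} and {S9,S11}.
Split {S5,S8,S10,S12} by δ(·,1) → {S5,S8,S10} and {S12}.
Refine {S5,S8,S10} on symbol 1: members go to different blocks, giving {S5,S10} and {S8}.
The partition is now stable with 7 blocks: {S0} | {S5,S10} | {S2,S6} | {S3,S4} | {S9,S11} | {S12} | {S8}.
S5 and S12 end up in different blocks, so they are distinguishable. For instance, the string '100' is accepted from only S12.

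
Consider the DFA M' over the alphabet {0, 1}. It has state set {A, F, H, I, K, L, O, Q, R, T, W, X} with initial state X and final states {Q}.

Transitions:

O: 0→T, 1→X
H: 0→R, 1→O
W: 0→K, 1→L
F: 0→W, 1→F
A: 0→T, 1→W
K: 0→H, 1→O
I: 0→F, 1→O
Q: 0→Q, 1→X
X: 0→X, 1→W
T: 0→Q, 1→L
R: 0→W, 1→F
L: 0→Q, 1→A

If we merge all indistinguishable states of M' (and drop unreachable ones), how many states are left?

States {I} cannot be reached from the start state, so discard them.
Initial partition by acceptance: {Q} | {A,F,H,K,L,O,R,T,W,X}.
Refine {A,F,H,K,L,O,R,T,W,X} on symbol 0: members go to different blocks, giving {A,F,H,K,O,R,W,X} and {L,T}.
Refine {A,F,H,K,O,R,W,X} on symbol 0: members go to different blocks, giving {F,H,K,R,W,X} and {A,O}.
On input 1, block {F,H,K,R,W,X} splits into {F,R,X} and {H,K} and {W}.
Refine {F,R,X} on symbol 0: members go to different blocks, giving {F,R} and {X}.
Split {L,T} by δ(·,1) → {T} and {L}.
Split {A,O} by δ(·,1) → {A} and {O}.
On input 0, block {H,K} splits into {K} and {H}.
Stable partition: {Q} | {F,R} | {T} | {A} | {K} | {W} | {X} | {L} | {O} | {H} — 10 equivalence classes.

10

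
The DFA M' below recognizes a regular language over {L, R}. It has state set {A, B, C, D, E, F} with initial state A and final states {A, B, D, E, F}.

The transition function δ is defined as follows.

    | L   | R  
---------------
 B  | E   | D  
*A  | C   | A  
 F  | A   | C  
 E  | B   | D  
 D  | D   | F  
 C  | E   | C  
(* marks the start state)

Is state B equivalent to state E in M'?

Yes

Every state is reachable, so we keep all 6.
P0 = {A,B,D,E,F} | {C}.
Split {A,B,D,E,F} by δ(·,L) → {B,D,E,F} and {A}.
On input L, block {B,D,E,F} splits into {B,D,E} and {F}.
Split {B,D,E} by δ(·,R) → {B,E} and {D}.
The partition is now stable with 5 blocks: {B,E} | {C} | {A} | {F} | {D}.
B and E lie in the same block of the stable partition, so they are equivalent — no string distinguishes them.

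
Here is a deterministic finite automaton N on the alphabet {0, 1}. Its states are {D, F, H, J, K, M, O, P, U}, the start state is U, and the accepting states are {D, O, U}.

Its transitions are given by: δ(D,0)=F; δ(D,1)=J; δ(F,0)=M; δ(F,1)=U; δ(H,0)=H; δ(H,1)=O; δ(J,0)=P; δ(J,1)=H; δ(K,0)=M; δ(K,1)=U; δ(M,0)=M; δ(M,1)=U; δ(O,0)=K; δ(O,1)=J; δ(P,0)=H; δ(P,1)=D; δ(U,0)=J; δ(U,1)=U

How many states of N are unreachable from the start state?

0

Every one of the 9 states is reachable from U.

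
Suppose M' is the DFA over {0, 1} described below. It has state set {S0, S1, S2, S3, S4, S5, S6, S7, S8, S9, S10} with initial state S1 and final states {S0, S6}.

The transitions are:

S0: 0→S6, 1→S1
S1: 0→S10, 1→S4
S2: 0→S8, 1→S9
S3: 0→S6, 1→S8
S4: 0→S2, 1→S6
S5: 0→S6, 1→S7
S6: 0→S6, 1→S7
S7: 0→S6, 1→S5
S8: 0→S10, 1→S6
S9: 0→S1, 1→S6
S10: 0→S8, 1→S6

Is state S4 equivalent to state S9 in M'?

States {S0,S3} cannot be reached from the start state, so discard them.
Start with accepting vs non-accepting: {S6} | {S1,S2,S4,S5,S7,S8,S9,S10}.
Split {S1,S2,S4,S5,S7,S8,S9,S10} by δ(·,0) → {S1,S2,S4,S8,S9,S10} and {S5,S7}.
On input 1, block {S1,S2,S4,S8,S9,S10} splits into {S4,S8,S9,S10} and {S1,S2}.
Split {S4,S8,S9,S10} by δ(·,0) → {S4,S9} and {S8,S10}.
The partition is now stable with 5 blocks: {S6} | {S4,S9} | {S5,S7} | {S1,S2} | {S8,S10}.
S4 and S9 lie in the same block of the stable partition, so they are equivalent — no string distinguishes them.

Yes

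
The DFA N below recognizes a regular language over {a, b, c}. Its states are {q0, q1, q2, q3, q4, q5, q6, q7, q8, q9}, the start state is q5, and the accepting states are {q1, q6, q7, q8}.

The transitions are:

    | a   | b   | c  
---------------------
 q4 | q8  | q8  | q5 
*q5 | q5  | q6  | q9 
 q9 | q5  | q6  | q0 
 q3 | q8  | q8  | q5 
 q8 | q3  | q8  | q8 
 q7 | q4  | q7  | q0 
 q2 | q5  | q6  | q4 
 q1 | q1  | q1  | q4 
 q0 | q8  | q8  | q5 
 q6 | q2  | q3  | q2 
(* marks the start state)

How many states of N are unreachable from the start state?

2

BFS from q5 reaches {q0, q2, q3, q4, q5, q6, q8, q9}; the 2 state(s) q1, q7 are never visited.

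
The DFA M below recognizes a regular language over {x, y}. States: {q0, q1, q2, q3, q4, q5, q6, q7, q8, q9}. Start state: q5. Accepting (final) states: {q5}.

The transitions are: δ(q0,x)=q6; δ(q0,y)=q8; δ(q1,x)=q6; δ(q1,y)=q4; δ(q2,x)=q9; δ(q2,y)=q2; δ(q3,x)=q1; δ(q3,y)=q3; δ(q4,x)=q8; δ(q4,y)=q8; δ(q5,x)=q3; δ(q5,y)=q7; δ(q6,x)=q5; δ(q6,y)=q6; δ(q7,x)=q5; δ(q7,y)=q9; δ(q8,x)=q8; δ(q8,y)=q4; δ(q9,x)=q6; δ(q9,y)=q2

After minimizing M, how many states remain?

8

States {q0} cannot be reached from the start state, so discard them.
Start with accepting vs non-accepting: {q5} | {q1,q2,q3,q4,q6,q7,q8,q9}.
Refine {q1,q2,q3,q4,q6,q7,q8,q9} on symbol x: members go to different blocks, giving {q1,q2,q3,q4,q8,q9} and {q6,q7}.
Split {q1,q2,q3,q4,q8,q9} by δ(·,x) → {q2,q3,q4,q8} and {q1,q9}.
Split {q2,q3,q4,q8} by δ(·,x) → {q2,q3} and {q4,q8}.
On input y, block {q6,q7} splits into {q6} and {q7}.
Split {q1,q9} by δ(·,y) → {q1} and {q9}.
Refine {q2,q3} on symbol x: members go to different blocks, giving {q2} and {q3}.
Stable partition: {q5} | {q2} | {q6} | {q1} | {q4,q8} | {q7} | {q9} | {q3} — 8 equivalence classes.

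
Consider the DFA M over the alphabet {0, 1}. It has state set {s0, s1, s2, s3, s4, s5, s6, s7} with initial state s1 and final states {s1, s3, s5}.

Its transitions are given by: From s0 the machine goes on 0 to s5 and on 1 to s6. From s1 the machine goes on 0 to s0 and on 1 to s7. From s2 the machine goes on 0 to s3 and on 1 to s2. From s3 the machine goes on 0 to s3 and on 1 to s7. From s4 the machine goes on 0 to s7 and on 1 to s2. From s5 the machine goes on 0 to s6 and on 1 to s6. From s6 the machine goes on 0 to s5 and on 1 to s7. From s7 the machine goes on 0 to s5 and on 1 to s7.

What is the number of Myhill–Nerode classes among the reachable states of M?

Reachable states from the start: {s0,s1,s5,s6,s7}. Unreachable: {s2,s3,s4} — drop them.
Initial partition by acceptance: {s1,s5} | {s0,s6,s7}.
Stable partition: {s1,s5} | {s0,s6,s7} — 2 equivalence classes.

2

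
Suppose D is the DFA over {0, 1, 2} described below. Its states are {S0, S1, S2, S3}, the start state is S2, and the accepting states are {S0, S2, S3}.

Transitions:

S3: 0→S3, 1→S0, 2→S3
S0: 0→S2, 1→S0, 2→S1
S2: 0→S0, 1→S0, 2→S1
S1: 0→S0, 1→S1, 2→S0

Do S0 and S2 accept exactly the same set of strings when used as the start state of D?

Reachable states from the start: {S0,S1,S2}. Unreachable: {S3} — drop them.
Initial partition by acceptance: {S0,S2} | {S1}.
Stable partition: {S0,S2} | {S1} — 2 equivalence classes.
S0 and S2 lie in the same block of the stable partition, so they are equivalent — no string distinguishes them.

Yes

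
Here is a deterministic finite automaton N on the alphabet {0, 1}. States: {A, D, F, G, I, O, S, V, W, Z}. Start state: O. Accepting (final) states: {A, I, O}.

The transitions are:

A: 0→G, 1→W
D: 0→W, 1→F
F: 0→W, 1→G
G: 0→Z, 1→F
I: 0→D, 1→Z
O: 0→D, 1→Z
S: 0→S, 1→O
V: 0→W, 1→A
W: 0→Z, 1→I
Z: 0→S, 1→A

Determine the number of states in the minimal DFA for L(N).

Reachable states from the start: {A,D,F,G,I,O,S,W,Z}. Unreachable: {V} — drop them.
Start with accepting vs non-accepting: {A,I,O} | {D,F,G,S,W,Z}.
Split {D,F,G,S,W,Z} by δ(·,1) → {D,F,G} and {S,W,Z}.
Stable partition: {A,I,O} | {D,F,G} | {S,W,Z} — 3 equivalence classes.

3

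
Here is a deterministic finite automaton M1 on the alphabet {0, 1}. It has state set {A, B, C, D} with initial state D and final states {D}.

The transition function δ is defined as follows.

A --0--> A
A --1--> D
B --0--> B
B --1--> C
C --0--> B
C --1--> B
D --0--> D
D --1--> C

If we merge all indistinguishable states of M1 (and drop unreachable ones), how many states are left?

2

Reachable states from the start: {B,C,D}. Unreachable: {A} — drop them.
Initial partition by acceptance: {D} | {B,C}.
Stable partition: {D} | {B,C} — 2 equivalence classes.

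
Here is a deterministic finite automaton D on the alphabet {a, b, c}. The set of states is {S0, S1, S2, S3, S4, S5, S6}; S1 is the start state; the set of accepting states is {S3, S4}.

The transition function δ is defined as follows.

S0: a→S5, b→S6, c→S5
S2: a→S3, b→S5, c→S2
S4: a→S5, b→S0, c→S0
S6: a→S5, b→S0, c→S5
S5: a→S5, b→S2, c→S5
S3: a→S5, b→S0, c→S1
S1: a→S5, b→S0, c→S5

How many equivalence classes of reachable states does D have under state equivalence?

First remove the unreachable states {S4}; 6 states remain.
Start with accepting vs non-accepting: {S3} | {S0,S1,S2,S5,S6}.
Refine {S0,S1,S2,S5,S6} on symbol a: members go to different blocks, giving {S0,S1,S5,S6} and {S2}.
Split {S0,S1,S5,S6} by δ(·,b) → {S0,S1,S6} and {S5}.
The partition is now stable with 4 blocks: {S3} | {S0,S1,S6} | {S2} | {S5}.

4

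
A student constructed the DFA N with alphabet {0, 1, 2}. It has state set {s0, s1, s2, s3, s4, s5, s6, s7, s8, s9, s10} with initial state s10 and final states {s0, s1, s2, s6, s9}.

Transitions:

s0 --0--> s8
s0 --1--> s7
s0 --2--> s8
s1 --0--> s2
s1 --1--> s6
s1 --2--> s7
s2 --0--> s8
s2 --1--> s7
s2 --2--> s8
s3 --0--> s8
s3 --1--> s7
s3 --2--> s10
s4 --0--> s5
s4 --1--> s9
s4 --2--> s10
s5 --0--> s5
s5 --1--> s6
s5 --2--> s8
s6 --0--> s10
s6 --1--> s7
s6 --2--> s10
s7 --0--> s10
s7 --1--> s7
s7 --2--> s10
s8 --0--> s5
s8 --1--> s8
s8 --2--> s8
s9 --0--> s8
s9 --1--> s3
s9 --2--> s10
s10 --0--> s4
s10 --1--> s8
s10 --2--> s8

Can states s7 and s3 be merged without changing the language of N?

Yes

First remove the unreachable states {s0,s1,s2}; 8 states remain.
P0 = {s6,s9} | {s3,s4,s5,s7,s8,s10}.
Refine {s3,s4,s5,s7,s8,s10} on symbol 1: members go to different blocks, giving {s3,s7,s8,s10} and {s4,s5}.
On input 0, block {s3,s7,s8,s10} splits into {s3,s7} and {s8,s10}.
The partition is now stable with 4 blocks: {s6,s9} | {s3,s7} | {s4,s5} | {s8,s10}.
s7 and s3 lie in the same block of the stable partition, so they are equivalent — no string distinguishes them.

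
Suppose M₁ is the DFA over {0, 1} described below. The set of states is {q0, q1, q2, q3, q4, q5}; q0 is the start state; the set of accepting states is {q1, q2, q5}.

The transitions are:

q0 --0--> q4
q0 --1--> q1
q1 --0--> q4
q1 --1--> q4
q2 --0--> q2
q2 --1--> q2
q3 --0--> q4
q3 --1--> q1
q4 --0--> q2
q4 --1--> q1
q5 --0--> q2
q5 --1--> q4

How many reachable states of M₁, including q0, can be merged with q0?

States {q3,q5} cannot be reached from the start state, so discard them.
Initial partition by acceptance: {q1,q2} | {q0,q4}.
Split {q1,q2} by δ(·,0) → {q1} and {q2}.
Split {q0,q4} by δ(·,0) → {q0} and {q4}.
The partition is now stable with 4 blocks: {q1} | {q0} | {q2} | {q4}.
State q0 belongs to the block {q0}, which has 1 states.

1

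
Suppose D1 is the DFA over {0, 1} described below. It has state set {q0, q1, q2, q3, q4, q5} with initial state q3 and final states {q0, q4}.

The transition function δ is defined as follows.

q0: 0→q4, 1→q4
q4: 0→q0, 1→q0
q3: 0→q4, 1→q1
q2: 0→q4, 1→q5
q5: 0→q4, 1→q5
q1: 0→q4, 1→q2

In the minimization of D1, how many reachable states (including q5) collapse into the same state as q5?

4

Every state is reachable, so we keep all 6.
Initial partition by acceptance: {q0,q4} | {q1,q2,q3,q5}.
The partition is now stable with 2 blocks: {q0,q4} | {q1,q2,q3,q5}.
State q5 belongs to the block {q1,q2,q3,q5}, which has 4 states.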